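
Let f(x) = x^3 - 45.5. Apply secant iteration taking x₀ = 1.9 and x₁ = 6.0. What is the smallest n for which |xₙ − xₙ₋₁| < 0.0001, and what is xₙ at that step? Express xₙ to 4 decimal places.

f(1.9) = -38.641000, f(6.0) = 170.500000
x₂ = 6.000000 − 170.500000·(4.100000)/(209.141000) = 2.657518;  |Δ| = 3.342482
f(2.657518) = -26.731537
x₃ = 2.657518 − (-26.731537)·(-3.342482)/(-197.231537) = 3.110537;  |Δ| = 0.453019
f(3.110537) = -15.404174
x₄ = 3.110537 − (-15.404174)·(0.453019)/(11.327363) = 3.726602;  |Δ| = 0.616065
f(3.726602) = 6.253416
x₅ = 3.726602 − 6.253416·(0.616065)/(21.657590) = 3.548719;  |Δ| = 0.177883
f(3.548719) = -0.809525
x₆ = 3.548719 − (-0.809525)·(-0.177883)/(-7.062941) = 3.569108;  |Δ| = 0.020388
f(3.569108) = -0.034822
x₇ = 3.569108 − (-0.034822)·(0.020388)/(0.774703) = 3.570024;  |Δ| = 0.000916
f(3.570024) = 0.000209
x₈ = 3.570024 − 0.000209·(0.000916)/(0.035030) = 3.570018;  |Δ| = 0.000005
|x₈ − x₇| = 0.000005 < 0.0001

n = 8, xₙ = 3.5700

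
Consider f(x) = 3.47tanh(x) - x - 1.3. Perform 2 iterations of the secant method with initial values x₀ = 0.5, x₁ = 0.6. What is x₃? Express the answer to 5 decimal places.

f(0.5) = -0.1964535, f(0.6) = -0.0364380
x₂ = 0.6000000 − (-0.0364380)·(0.6000000 − 0.5000000) / (-0.0364380 − (-0.1964535)) = 0.6000000 − (-0.0036438)/(0.1600155) = 0.6227716
f(0.6227716) = -0.0036714
x₃ = 0.6227716 − (-0.0036714)·(0.6227716 − 0.6000000) / (-0.0036714 − (-0.0364380)) = 0.6227716 − (-0.0000836)/(0.0327666) = 0.6253230

0.62532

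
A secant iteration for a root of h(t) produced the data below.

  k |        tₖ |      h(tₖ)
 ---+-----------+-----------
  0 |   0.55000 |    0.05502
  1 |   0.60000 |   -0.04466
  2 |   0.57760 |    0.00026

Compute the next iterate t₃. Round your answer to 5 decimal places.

0.57773

t₃ = 0.57760 − 0.00026·(0.57760 − 0.60000) / (0.00026 − (-0.04466))
   = 0.57760 − (-0.0000058)/(0.0449200) = 0.5777297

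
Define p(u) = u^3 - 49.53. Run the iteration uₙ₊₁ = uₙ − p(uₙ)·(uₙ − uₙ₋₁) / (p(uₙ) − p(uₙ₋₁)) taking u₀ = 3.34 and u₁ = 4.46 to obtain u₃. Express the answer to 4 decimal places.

3.6601

p(3.34) = -12.270296, p(4.46) = 39.186536
u₂ = 4.460000 − 39.186536·(4.460000 − 3.340000) / (39.186536 − (-12.270296)) = 4.460000 − (43.888920)/(51.456832) = 3.607073
p(3.607073) = -2.598460
u₃ = 3.607073 − (-2.598460)·(3.607073 − 4.460000) / (-2.598460 − 39.186536) = 3.607073 − (2.216297)/(-41.784996) = 3.660114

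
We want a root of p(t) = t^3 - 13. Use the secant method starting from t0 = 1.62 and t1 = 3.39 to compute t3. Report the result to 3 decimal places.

2.250

p(1.62) = -8.74847, p(3.39) = 25.95822
t2 = 3.39000 − 25.95822·(3.39000 − 1.62000) / (25.95822 − (-8.74847)) = 3.39000 − (45.94605)/(34.70669) = 2.06616
p(2.06616) = -4.17951
t3 = 2.06616 − (-4.17951)·(2.06616 − 3.39000) / (-4.17951 − 25.95822) = 2.06616 − (5.53299)/(-30.13773) = 2.24975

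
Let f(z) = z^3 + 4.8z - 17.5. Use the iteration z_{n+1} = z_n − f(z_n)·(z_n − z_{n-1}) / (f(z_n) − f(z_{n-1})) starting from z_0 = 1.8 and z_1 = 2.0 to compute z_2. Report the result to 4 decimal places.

1.9936

f(1.8) = -3.028000, f(2.0) = 0.100000
z_2 = 2.000000 − 0.100000·(2.000000 − 1.800000) / (0.100000 − (-3.028000)) = 2.000000 − (0.020000)/(3.128000) = 1.993606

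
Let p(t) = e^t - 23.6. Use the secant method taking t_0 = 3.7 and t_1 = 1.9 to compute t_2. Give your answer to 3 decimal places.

2.802

p(3.7) = 16.84730, p(1.9) = -16.91411
t_2 = 1.90000 − (-16.91411)·(1.90000 − 3.70000) / (-16.91411 − 16.84730) = 1.90000 − (30.44539)/(-33.76141) = 2.80178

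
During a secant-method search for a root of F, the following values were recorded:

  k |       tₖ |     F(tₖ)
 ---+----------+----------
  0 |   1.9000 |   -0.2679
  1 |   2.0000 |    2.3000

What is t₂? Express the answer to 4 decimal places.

1.9104

t₂ = 2.0000 − 2.3000·(2.0000 − 1.9000) / (2.3000 − (-0.2679))
   = 2.0000 − (0.230000)/(2.567900) = 1.910433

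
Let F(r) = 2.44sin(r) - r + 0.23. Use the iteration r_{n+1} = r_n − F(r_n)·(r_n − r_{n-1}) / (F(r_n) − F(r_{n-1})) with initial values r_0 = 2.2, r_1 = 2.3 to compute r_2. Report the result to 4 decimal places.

2.2011

F(2.2) = 0.002731, F(2.3) = -0.250479
r_2 = 2.300000 − (-0.250479)·(2.300000 − 2.200000) / (-0.250479 − 0.002731) = 2.300000 − (-0.025048)/(-0.253211) = 2.201079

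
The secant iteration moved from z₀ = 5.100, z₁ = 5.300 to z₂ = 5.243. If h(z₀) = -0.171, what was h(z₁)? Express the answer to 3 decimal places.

The secant line through (5.100, -0.171) and (5.300, h(z₁)) crosses zero at z₂ = 5.243.
So (5.100, -0.171), (5.300, h(z₁)), (5.243, 0) are collinear:
h(z₁) = -0.171 · (5.300 − 5.243) / (5.100 − 5.243) = -0.171 · (0.05700)/(-0.14300) = 0.06816

0.068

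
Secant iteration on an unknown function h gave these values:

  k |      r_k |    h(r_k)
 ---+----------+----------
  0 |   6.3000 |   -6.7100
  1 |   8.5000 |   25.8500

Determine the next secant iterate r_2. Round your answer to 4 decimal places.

6.7534

r_2 = 8.5000 − 25.8500·(8.5000 − 6.3000) / (25.8500 − (-6.7100))
   = 8.5000 − (56.870000)/(32.560000) = 6.753378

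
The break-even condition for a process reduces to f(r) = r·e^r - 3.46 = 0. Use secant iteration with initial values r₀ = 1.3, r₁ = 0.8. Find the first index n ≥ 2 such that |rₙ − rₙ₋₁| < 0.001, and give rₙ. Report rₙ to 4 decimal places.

f(1.3) = 1.310086, f(0.8) = -1.679567
r₂ = 0.800000 − (-1.679567)·(-0.500000)/(-2.989653) = 1.080897;  |Δ| = 0.280897
f(1.080897) = -0.274250
r₃ = 1.080897 − (-0.274250)·(0.280897)/(1.405317) = 1.135714;  |Δ| = 0.054818
f(1.135714) = 0.075928
r₄ = 1.135714 − 0.075928·(0.054818)/(0.350179) = 1.123828;  |Δ| = 0.011886
f(1.123828) = -0.002419
r₅ = 1.123828 − (-0.002419)·(-0.011886)/(-0.078348) = 1.124195;  |Δ| = 0.000367
|r₅ − r₄| = 0.000367 < 0.001

n = 5, rₙ = 1.1242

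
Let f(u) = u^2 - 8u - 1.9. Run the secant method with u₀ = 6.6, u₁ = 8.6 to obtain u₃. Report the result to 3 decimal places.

8.227

f(6.6) = -11.14000, f(8.6) = 3.26000
u₂ = 8.60000 − 3.26000·(8.60000 − 6.60000) / (3.26000 − (-11.14000)) = 8.60000 − (6.52000)/(14.40000) = 8.14722
f(8.14722) = -0.70055
u₃ = 8.14722 − (-0.70055)·(8.14722 − 8.60000) / (-0.70055 − 3.26000) = 8.14722 − (0.31719)/(-3.96055) = 8.22731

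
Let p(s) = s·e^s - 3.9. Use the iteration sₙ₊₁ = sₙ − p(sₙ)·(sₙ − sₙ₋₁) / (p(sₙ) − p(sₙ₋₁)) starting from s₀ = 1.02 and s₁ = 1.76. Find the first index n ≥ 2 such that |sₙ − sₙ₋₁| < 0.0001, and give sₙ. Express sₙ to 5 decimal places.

p(1.02) = -1.0713413, p(1.76) = 6.3298898
s₂ = 1.7600000 − 6.3298898·(0.7400000)/(7.4012312) = 1.1271163;  |Δ| = 0.6328837
p(1.1271163) = -0.4208822
s₃ = 1.1271163 − (-0.4208822)·(-0.6328837)/(-6.7507720) = 1.1665739;  |Δ| = 0.0394576
p(1.1665739) = -0.1541628
s₄ = 1.1665739 − (-0.1541628)·(0.0394576)/(0.2667195) = 1.1893803;  |Δ| = 0.0228064
p(1.1893803) = 0.0071676
s₅ = 1.1893803 − 0.0071676·(0.0228064)/(0.1613304) = 1.1883671;  |Δ| = 0.0010132
p(1.1883671) = -0.0001145
s₆ = 1.1883671 − (-0.0001145)·(-0.0010132)/(-0.0072821) = 1.1883830;  |Δ| = 0.0000159
|s₆ − s₅| = 0.0000159 < 0.0001

n = 6, sₙ = 1.18838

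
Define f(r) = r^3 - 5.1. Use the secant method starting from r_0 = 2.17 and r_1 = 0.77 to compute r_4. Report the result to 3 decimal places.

1.675

f(2.17) = 5.11831, f(0.77) = -4.64347
r_2 = 0.77000 − (-4.64347)·(0.77000 − 2.17000) / (-4.64347 − 5.11831) = 0.77000 − (6.50085)/(-9.76178) = 1.43595
f(1.43595) = -2.13914
r_3 = 1.43595 − (-2.13914)·(1.43595 − 0.77000) / (-2.13914 − (-4.64347)) = 1.43595 − (-1.42456)/(2.50433) = 2.00479
f(2.00479) = 2.95761
r_4 = 2.00479 − 2.95761·(2.00479 − 1.43595) / (2.95761 − (-2.13914)) = 2.00479 − (1.68241)/(5.09676) = 1.67470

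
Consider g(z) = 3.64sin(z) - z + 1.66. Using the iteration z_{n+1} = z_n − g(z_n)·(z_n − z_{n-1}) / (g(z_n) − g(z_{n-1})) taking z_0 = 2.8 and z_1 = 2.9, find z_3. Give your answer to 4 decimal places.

g(2.8) = 0.079357, g(2.9) = -0.369132
z_2 = 2.900000 − (-0.369132)·(2.900000 − 2.800000) / (-0.369132 − 0.079357) = 2.900000 − (-0.036913)/(-0.448489) = 2.817694
g(2.817694) = 0.000789
z_3 = 2.817694 − 0.000789·(2.817694 − 2.900000) / (0.000789 − (-0.369132)) = 2.817694 − (-0.000065)/(0.369922) = 2.817870

2.8179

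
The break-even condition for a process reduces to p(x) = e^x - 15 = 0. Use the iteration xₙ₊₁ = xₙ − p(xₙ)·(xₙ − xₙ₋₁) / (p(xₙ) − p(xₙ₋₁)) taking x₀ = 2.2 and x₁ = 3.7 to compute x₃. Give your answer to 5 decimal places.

p(2.2) = -5.9749865, p(3.7) = 25.4473044
x₂ = 3.7000000 − 25.4473044·(3.7000000 − 2.2000000) / (25.4473044 − (-5.9749865)) = 3.7000000 − (38.1709565)/(31.4222909) = 2.4852268
p(2.4852268) = -2.9961575
x₃ = 2.4852268 − (-2.9961575)·(2.4852268 − 3.7000000) / (-2.9961575 − 25.4473044) = 2.4852268 − (3.6396518)/(-28.4434618) = 2.6131877

2.61319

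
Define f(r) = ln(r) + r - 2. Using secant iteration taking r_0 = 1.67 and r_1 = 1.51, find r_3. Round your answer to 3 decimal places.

1.557

f(1.67) = 0.18282, f(1.51) = -0.07789
r_2 = 1.51000 − (-0.07789)·(1.51000 − 1.67000) / (-0.07789 − 0.18282) = 1.51000 − (0.01246)/(-0.26071) = 1.55780
f(1.55780) = 0.00108
r_3 = 1.55780 − 0.00108·(1.55780 − 1.51000) / (0.00108 − (-0.07789)) = 1.55780 − (0.00005)/(0.07897) = 1.55715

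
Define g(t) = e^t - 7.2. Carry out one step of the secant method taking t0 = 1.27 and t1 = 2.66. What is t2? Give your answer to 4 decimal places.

g(1.27) = -3.639147, g(2.66) = 7.096289
t2 = 2.660000 − 7.096289·(2.660000 − 1.270000) / (7.096289 − (-3.639147)) = 2.660000 − (9.863842)/(10.735437) = 1.741189

1.7412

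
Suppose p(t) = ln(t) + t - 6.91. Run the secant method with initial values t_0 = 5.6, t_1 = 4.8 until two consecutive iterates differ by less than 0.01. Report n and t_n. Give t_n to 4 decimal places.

p(5.6) = 0.412767, p(4.8) = -0.541384
t_2 = 4.800000 − (-0.541384)·(-0.800000)/(-0.954151) = 5.253919;  |Δ| = 0.453919
p(5.253919) = 0.002893
t_3 = 5.253919 − 0.002893·(0.453919)/(0.544278) = 5.251506;  |Δ| = 0.002413
|t_3 − t_2| = 0.002413 < 0.01

n = 3, t_n = 5.2515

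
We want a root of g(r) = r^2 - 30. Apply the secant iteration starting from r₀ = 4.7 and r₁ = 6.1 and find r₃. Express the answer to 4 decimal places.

g(4.7) = -7.910000, g(6.1) = 7.210000
r₂ = 6.100000 − 7.210000·(6.100000 − 4.700000) / (7.210000 − (-7.910000)) = 6.100000 − (10.094000)/(15.120000) = 5.432407
g(5.432407) = -0.488950
r₃ = 5.432407 − (-0.488950)·(5.432407 − 6.100000) / (-0.488950 − 7.210000) = 5.432407 − (0.326419)/(-7.698950) = 5.474805

5.4748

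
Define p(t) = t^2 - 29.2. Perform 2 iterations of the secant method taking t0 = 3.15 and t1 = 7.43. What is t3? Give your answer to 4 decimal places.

5.3332

p(3.15) = -19.277500, p(7.43) = 26.004900
t2 = 7.430000 − 26.004900·(7.430000 − 3.150000) / (26.004900 − (-19.277500)) = 7.430000 − (111.300972)/(45.282400) = 4.972070
p(4.972070) = -4.478520
t3 = 4.972070 − (-4.478520)·(4.972070 − 7.430000) / (-4.478520 − 26.004900) = 4.972070 − (11.007890)/(-30.483420) = 5.333181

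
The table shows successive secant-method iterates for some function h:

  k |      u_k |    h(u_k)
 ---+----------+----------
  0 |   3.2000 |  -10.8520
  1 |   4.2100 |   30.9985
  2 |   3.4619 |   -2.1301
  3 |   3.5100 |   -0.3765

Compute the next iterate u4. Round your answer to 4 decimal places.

u4 = 3.5100 − (-0.3765)·(3.5100 − 3.4619) / (-0.3765 − (-2.1301))
   = 3.5100 − (-0.018110)/(1.753600) = 3.520327

3.5203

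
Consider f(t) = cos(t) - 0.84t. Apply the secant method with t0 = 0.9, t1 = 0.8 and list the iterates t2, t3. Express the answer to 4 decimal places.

f(0.9) = -0.134390, f(0.8) = 0.024707
t2 = 0.800000 − 0.024707·(0.800000 − 0.900000) / (0.024707 − (-0.134390)) = 0.800000 − (-0.002471)/(0.159097) = 0.815529
f(0.815529) = 0.000438
t3 = 0.815529 − 0.000438·(0.815529 − 0.800000) / (0.000438 − 0.024707) = 0.815529 − (0.000007)/(-0.024268) = 0.815810

0.8155, 0.8158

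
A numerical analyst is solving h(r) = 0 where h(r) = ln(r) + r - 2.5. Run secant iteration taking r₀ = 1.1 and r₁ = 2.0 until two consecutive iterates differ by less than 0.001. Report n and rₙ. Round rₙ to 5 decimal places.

n = 4, rₙ = 1.87265

h(1.1) = -1.3046898, h(2.0) = 0.1931472
r₂ = 2.0000000 − 0.1931472·(0.9000000)/(1.4978370) = 1.8839443;  |Δ| = 0.1160557
h(1.8839443) = 0.0173120
r₃ = 1.8839443 − 0.0173120·(-0.1160557)/(-0.1758352) = 1.8725180;  |Δ| = 0.0114263
h(1.8725180) = -0.0001979
r₄ = 1.8725180 − (-0.0001979)·(-0.0114263)/(-0.0175099) = 1.8726472;  |Δ| = 0.0001292
|r₄ − r₃| = 0.0001292 < 0.001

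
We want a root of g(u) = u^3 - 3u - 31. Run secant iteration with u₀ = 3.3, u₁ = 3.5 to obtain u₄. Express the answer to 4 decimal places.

g(3.3) = -4.963000, g(3.5) = 1.375000
u₂ = 3.500000 − 1.375000·(3.500000 − 3.300000) / (1.375000 − (-4.963000)) = 3.500000 − (0.275000)/(6.338000) = 3.456611
g(3.456611) = -0.069696
u₃ = 3.456611 − (-0.069696)·(3.456611 − 3.500000) / (-0.069696 − 1.375000) = 3.456611 − (0.003024)/(-1.444696) = 3.458704
g(3.458704) = -0.000900
u₄ = 3.458704 − (-0.000900)·(3.458704 − 3.456611) / (-0.000900 − (-0.069696)) = 3.458704 − (-0.000002)/(0.068795) = 3.458732

3.4587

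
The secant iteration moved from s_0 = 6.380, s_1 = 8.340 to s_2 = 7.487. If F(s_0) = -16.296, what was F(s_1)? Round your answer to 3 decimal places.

12.557

The secant line through (6.380, -16.296) and (8.340, F(s_1)) crosses zero at s_2 = 7.487.
So (6.380, -16.296), (8.340, F(s_1)), (7.487, 0) are collinear:
F(s_1) = -16.296 · (8.340 − 7.487) / (6.380 − 7.487) = -16.296 · (0.85300)/(-1.10700) = 12.55690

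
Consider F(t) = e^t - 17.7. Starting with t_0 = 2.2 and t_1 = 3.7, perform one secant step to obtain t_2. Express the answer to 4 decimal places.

F(2.2) = -8.674987, F(3.7) = 22.747304
t_2 = 3.700000 − 22.747304·(3.700000 − 2.200000) / (22.747304 − (-8.674987)) = 3.700000 − (34.120957)/(31.422291) = 2.614116

2.6141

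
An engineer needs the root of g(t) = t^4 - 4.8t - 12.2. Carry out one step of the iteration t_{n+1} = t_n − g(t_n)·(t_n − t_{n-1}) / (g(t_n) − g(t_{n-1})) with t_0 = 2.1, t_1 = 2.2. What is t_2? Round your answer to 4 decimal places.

g(2.1) = -2.831900, g(2.2) = 0.665600
t_2 = 2.200000 − 0.665600·(2.200000 − 2.100000) / (0.665600 − (-2.831900)) = 2.200000 − (0.066560)/(3.497500) = 2.180969

2.1810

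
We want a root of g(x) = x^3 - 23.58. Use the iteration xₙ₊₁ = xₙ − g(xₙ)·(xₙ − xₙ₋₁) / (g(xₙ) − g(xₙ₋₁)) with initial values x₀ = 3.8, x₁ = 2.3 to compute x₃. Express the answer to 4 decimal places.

g(3.8) = 31.292000, g(2.3) = -11.413000
x₂ = 2.300000 − (-11.413000)·(2.300000 − 3.800000) / (-11.413000 − 31.292000) = 2.300000 − (17.119500)/(-42.705000) = 2.700878
g(2.700878) = -3.877789
x₃ = 2.700878 − (-3.877789)·(2.700878 − 2.300000) / (-3.877789 − (-11.413000)) = 2.700878 − (-1.554521)/(7.535211) = 2.907179

2.9072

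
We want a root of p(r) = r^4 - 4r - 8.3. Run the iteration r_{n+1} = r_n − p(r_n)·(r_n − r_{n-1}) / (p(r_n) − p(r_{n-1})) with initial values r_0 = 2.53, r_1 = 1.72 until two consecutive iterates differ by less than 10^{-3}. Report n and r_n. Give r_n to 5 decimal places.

n = 6, r_n = 2.01062

p(2.53) = 22.5515208, p(1.72) = -6.4278694
r_2 = 1.7200000 − (-6.4278694)·(-0.8100000)/(-28.9793902) = 1.8996647;  |Δ| = 0.1796647
p(1.8996647) = -2.8757550
r_3 = 1.8996647 − (-2.8757550)·(0.1796647)/(3.5521144) = 2.0451194;  |Δ| = 0.1454547
p(2.0451194) = 1.0129413
r_4 = 2.0451194 − 1.0129413·(0.1454547)/(3.8886963) = 2.0072309;  |Δ| = 0.0378886
p(2.0072309) = -0.0962776
r_5 = 2.0072309 − (-0.0962776)·(-0.0378886)/(-1.1092188) = 2.0105195;  |Δ| = 0.0032886
p(2.0105195) = -0.0027885
r_6 = 2.0105195 − (-0.0027885)·(0.0032886)/(0.0934891) = 2.0106176;  |Δ| = 0.0000981
|r_6 − r_5| = 0.0000981 < 10^{-3}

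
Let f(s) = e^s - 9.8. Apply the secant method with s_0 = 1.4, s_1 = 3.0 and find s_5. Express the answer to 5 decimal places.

f(1.4) = -5.7448000, f(3.0) = 10.2855369
s_2 = 3.0000000 − 10.2855369·(3.0000000 − 1.4000000) / (10.2855369 − (-5.7448000)) = 3.0000000 − (16.4568591)/(16.0303370) = 1.9733928
f(1.9733928) = -2.6049534
s_3 = 1.9733928 − (-2.6049534)·(1.9733928 − 3.0000000) / (-2.6049534 − 10.2855369) = 1.9733928 − (2.6742639)/(-12.8904903) = 2.1808530
f(2.1808530) = -0.9461444
s_4 = 2.1808530 − (-0.9461444)·(2.1808530 − 1.9733928) / (-0.9461444 − (-2.6049534)) = 2.1808530 − (-0.1962873)/(1.6588090) = 2.2991833
f(2.2991833) = 0.1660398
s_5 = 2.2991833 − 0.1660398·(2.2991833 − 2.1808530) / (0.1660398 − (-0.9461444)) = 2.2991833 − (0.0196475)/(1.1121841) = 2.2815176

2.28152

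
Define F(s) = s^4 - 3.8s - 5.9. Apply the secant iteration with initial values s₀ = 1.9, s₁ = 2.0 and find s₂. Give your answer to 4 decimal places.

F(1.9) = -0.087900, F(2.0) = 2.500000
s₂ = 2.000000 − 2.500000·(2.000000 − 1.900000) / (2.500000 − (-0.087900)) = 2.000000 − (0.250000)/(2.587900) = 1.903397

1.9034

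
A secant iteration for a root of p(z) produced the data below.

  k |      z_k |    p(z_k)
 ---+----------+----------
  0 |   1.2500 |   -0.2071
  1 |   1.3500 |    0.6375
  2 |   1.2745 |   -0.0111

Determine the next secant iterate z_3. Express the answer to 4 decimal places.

1.2758

z_3 = 1.2745 − (-0.0111)·(1.2745 − 1.3500) / (-0.0111 − 0.6375)
   = 1.2745 − (0.000838)/(-0.648600) = 1.275792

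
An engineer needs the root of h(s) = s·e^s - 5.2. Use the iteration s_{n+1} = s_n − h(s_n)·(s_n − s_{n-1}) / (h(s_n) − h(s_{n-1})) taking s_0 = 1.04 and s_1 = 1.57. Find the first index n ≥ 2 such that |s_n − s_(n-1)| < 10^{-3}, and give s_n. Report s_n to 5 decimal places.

h(1.04) = -2.2576143, h(1.57) = 2.3464377
s_2 = 1.5700000 − 2.3464377·(0.5300000)/(4.6040520) = 1.2998875;  |Δ| = 0.2701125
h(1.2998875) = -0.4308636
s_3 = 1.2998875 − (-0.4308636)·(-0.2701125)/(-2.7773013) = 1.3417921;  |Δ| = 0.0419046
h(1.3417921) = -0.0664461
s_4 = 1.3417921 − (-0.0664461)·(0.0419046)/(0.3644175) = 1.3494328;  |Δ| = 0.0076407
h(1.3494328) = 0.0023846
s_5 = 1.3494328 − 0.0023846·(0.0076407)/(0.0688307) = 1.3491681;  |Δ| = 0.0002647
|s_5 − s_4| = 0.0002647 < 10^{-3}

n = 5, s_n = 1.34917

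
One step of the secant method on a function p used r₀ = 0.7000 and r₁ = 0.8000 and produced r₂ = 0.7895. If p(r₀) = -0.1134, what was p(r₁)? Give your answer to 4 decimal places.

0.0133

The secant line through (0.7000, -0.1134) and (0.8000, p(r₁)) crosses zero at r₂ = 0.7895.
So (0.7000, -0.1134), (0.8000, p(r₁)), (0.7895, 0) are collinear:
p(r₁) = -0.1134 · (0.8000 − 0.7895) / (0.7000 − 0.7895) = -0.1134 · (0.010500)/(-0.089500) = 0.013304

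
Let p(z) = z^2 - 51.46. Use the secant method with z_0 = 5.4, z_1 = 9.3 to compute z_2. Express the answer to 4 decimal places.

p(5.4) = -22.300000, p(9.3) = 35.030000
z_2 = 9.300000 − 35.030000·(9.300000 − 5.400000) / (35.030000 − (-22.300000)) = 9.300000 − (136.617000)/(57.330000) = 6.917007

6.9170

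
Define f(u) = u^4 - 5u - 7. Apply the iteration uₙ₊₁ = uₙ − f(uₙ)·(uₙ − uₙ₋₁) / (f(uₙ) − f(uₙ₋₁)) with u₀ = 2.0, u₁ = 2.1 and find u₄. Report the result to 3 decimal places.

2.036

f(2.0) = -1.00000, f(2.1) = 1.94810
u₂ = 2.10000 − 1.94810·(2.10000 − 2.00000) / (1.94810 − (-1.00000)) = 2.10000 − (0.19481)/(2.94810) = 2.03392
f(2.03392) = -0.05623
u₃ = 2.03392 − (-0.05623)·(2.03392 − 2.10000) / (-0.05623 − 1.94810) = 2.03392 − (0.00372)/(-2.00433) = 2.03577
f(2.03577) = -0.00302
u₄ = 2.03577 − (-0.00302)·(2.03577 − 2.03392) / (-0.00302 − (-0.05623)) = 2.03577 − (-0.00001)/(0.05321) = 2.03588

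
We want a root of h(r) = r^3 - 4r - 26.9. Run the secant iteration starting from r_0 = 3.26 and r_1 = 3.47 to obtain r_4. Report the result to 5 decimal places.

3.43849

h(3.26) = -5.2940240, h(3.47) = 1.0019230
r_2 = 3.4700000 − 1.0019230·(3.4700000 − 3.2600000) / (1.0019230 − (-5.2940240)) = 3.4700000 − (0.2104038)/(6.2959470) = 3.4365811
h(3.4365811) = -0.0599945
r_3 = 3.4365811 − (-0.0599945)·(3.4365811 − 3.4700000) / (-0.0599945 − 1.0019230) = 3.4365811 − (0.0020050)/(-1.0619175) = 3.4384691
h(3.4384691) = -0.0006159
r_4 = 3.4384691 − (-0.0006159)·(3.4384691 − 3.4365811) / (-0.0006159 − (-0.0599945)) = 3.4384691 − (-0.0000012)/(0.0593787) = 3.4384887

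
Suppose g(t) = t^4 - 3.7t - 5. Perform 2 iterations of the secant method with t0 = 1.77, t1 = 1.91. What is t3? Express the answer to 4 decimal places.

1.8558

g(1.77) = -1.733938, g(1.91) = 1.241634
t2 = 1.910000 − 1.241634·(1.910000 − 1.770000) / (1.241634 − (-1.733938)) = 1.910000 − (0.173829)/(2.975571) = 1.851581
g(1.851581) = -0.097242
t3 = 1.851581 − (-0.097242)·(1.851581 − 1.910000) / (-0.097242 − 1.241634) = 1.851581 − (0.005681)/(-1.338876) = 1.855824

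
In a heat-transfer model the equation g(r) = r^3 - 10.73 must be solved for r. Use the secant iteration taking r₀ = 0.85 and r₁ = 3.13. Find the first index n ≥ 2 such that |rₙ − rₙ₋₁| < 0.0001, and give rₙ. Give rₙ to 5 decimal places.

g(0.85) = -10.1158750, g(3.13) = 19.9342970
r₂ = 3.1300000 − 19.9342970·(2.2800000)/(30.0501720) = 1.6175229;  |Δ| = 1.5124771
g(1.6175229) = -6.4979449
r₃ = 1.6175229 − (-6.4979449)·(-1.5124771)/(-26.4322419) = 1.9893413;  |Δ| = 0.3718184
g(1.9893413) = -2.8572245
r₄ = 1.9893413 − (-2.8572245)·(0.3718184)/(3.6407205) = 2.2811430;  |Δ| = 0.2918017
g(2.2811430) = 1.1401860
r₅ = 2.2811430 − 1.1401860·(0.2918017)/(3.9974105) = 2.1979120;  |Δ| = 0.0832309
g(2.1979120) = -0.1122884
r₆ = 2.1979120 − (-0.1122884)·(-0.0832309)/(-1.2524744) = 2.2053740;  |Δ| = 0.0074619
g(2.2053740) = -0.0037793
r₇ = 2.2053740 − (-0.0037793)·(0.0074619)/(0.1085091) = 2.2056339;  |Δ| = 0.0002599
g(2.2056339) = 0.0000133
r₈ = 2.2056339 − 0.0000133·(0.0002599)/(0.0037925) = 2.2056329;  |Δ| = 0.0000009
|r₈ − r₇| = 0.0000009 < 0.0001

n = 8, rₙ = 2.20563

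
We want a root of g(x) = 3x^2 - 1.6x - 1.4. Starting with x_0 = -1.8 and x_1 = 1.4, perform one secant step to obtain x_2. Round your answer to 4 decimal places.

g(-1.8) = 11.200000, g(1.4) = 2.240000
x_2 = 1.400000 − 2.240000·(1.400000 − (-1.800000)) / (2.240000 − 11.200000) = 1.400000 − (7.168000)/(-8.960000) = 2.200000

2.2000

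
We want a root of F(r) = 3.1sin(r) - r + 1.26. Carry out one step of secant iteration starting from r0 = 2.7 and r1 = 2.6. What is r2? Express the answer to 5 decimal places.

2.66915

F(2.7) = -0.1151224, F(2.6) = 0.2580543
r2 = 2.6000000 − 0.2580543·(2.6000000 − 2.7000000) / (0.2580543 − (-0.1151224)) = 2.6000000 − (-0.0258054)/(0.3731766) = 2.6691507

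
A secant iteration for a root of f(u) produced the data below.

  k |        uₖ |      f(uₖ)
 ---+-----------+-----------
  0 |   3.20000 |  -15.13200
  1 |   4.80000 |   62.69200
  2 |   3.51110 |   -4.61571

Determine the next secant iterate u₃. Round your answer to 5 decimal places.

u₃ = 3.51110 − (-4.61571)·(3.51110 − 4.80000) / (-4.61571 − 62.69200)
   = 3.51110 − (5.9491886)/(-67.3077100) = 3.5994879

3.59949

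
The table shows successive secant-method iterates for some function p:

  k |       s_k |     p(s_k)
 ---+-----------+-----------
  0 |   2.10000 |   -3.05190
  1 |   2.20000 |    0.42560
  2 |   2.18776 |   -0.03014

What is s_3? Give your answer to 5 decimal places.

s_3 = 2.18776 − (-0.03014)·(2.18776 − 2.20000) / (-0.03014 − 0.42560)
   = 2.18776 − (0.0003689)/(-0.4557400) = 2.1885695

2.18857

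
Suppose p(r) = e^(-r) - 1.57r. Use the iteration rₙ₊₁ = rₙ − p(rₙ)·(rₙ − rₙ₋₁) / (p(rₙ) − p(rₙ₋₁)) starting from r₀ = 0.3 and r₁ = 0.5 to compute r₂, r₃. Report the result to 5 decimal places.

0.42038, 0.41893

p(0.3) = 0.2698182, p(0.5) = -0.1784693
r₂ = 0.5000000 − (-0.1784693)·(0.5000000 − 0.3000000) / (-0.1784693 − 0.2698182) = 0.5000000 − (-0.0356939)/(-0.4482876) = 0.4203773
p(0.4203773) = -0.0031934
r₃ = 0.4203773 − (-0.0031934)·(0.4203773 − 0.5000000) / (-0.0031934 − (-0.1784693)) = 0.4203773 − (0.0002543)/(0.1752760) = 0.4189266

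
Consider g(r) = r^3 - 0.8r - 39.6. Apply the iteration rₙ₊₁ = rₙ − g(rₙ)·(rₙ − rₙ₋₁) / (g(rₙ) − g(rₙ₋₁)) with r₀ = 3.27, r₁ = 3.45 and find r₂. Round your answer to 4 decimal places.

g(3.27) = -7.250217, g(3.45) = -1.296375
r₂ = 3.450000 − (-1.296375)·(3.450000 − 3.270000) / (-1.296375 − (-7.250217)) = 3.450000 − (-0.233347)/(5.953842) = 3.489193

3.4892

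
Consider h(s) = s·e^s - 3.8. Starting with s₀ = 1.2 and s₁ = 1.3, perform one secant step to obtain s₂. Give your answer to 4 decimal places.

h(1.2) = 0.184140, h(1.3) = 0.970086
s₂ = 1.300000 − 0.970086·(1.300000 − 1.200000) / (0.970086 − 0.184140) = 1.300000 − (0.097009)/(0.785945) = 1.176571

1.1766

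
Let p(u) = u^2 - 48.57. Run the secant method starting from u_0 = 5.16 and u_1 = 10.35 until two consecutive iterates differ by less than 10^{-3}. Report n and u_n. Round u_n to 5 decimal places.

p(5.16) = -21.9444000, p(10.35) = 58.5525000
u_2 = 10.3500000 − 58.5525000·(5.1900000)/(80.4969000) = 6.5748549;  |Δ| = 3.7751451
p(6.5748549) = -5.3412826
u_3 = 6.5748549 − (-5.3412826)·(-3.7751451)/(-63.8937826) = 6.8904430;  |Δ| = 0.3155881
p(6.8904430) = -1.0917950
u_4 = 6.8904430 − (-1.0917950)·(0.3155881)/(4.2494876) = 6.9715251;  |Δ| = 0.0810821
p(6.9715251) = 0.0321629
u_5 = 6.9715251 − 0.0321629·(0.0810821)/(1.1239578) = 6.9692049;  |Δ| = 0.0023202
p(6.9692049) = -0.0001827
u_6 = 6.9692049 − (-0.0001827)·(-0.0023202)/(-0.0323456) = 6.9692180;  |Δ| = 0.0000131
|u_6 − u_5| = 0.0000131 < 10^{-3}

n = 6, u_n = 6.96922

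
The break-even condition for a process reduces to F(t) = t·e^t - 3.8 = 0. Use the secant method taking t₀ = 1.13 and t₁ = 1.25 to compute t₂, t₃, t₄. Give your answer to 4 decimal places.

F(1.13) = -0.301908, F(1.25) = 0.562929
t₂ = 1.250000 − 0.562929·(1.250000 − 1.130000) / (0.562929 − (-0.301908)) = 1.250000 − (0.067551)/(0.864837) = 1.171891
F(1.171891) = -0.017028
t₃ = 1.171891 − (-0.017028)·(1.171891 − 1.250000) / (-0.017028 − 0.562929) = 1.171891 − (0.001330)/(-0.579957) = 1.174184
F(1.174184) = -0.000922
t₄ = 1.174184 − (-0.000922)·(1.174184 − 1.171891) / (-0.000922 − (-0.017028)) = 1.174184 − (-0.000002)/(0.016106) = 1.174316

1.1719, 1.1742, 1.1743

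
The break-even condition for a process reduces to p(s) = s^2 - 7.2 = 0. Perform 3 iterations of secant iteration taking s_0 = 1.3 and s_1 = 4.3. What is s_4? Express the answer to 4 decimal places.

p(1.3) = -5.510000, p(4.3) = 11.290000
s_2 = 4.300000 − 11.290000·(4.300000 − 1.300000) / (11.290000 − (-5.510000)) = 4.300000 − (33.870000)/(16.800000) = 2.283929
p(2.283929) = -1.983670
s_3 = 2.283929 − (-1.983670)·(2.283929 − 4.300000) / (-1.983670 − 11.290000) = 2.283929 − (3.999221)/(-13.273670) = 2.585218
p(2.585218) = -0.516646
s_4 = 2.585218 − (-0.516646)·(2.585218 − 2.283929) / (-0.516646 − (-1.983670)) = 2.585218 − (-0.155660)/(1.467024) = 2.691324

2.6913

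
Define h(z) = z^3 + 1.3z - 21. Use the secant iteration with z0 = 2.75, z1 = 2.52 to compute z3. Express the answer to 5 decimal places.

2.60217

h(2.75) = 3.3718750, h(2.52) = -1.7209920
z2 = 2.5200000 − (-1.7209920)·(2.5200000 − 2.7500000) / (-1.7209920 − 3.3718750) = 2.5200000 − (0.3958282)/(-5.0928670) = 2.5977221
h(2.5977221) = -0.0931173
z3 = 2.5977221 − (-0.0931173)·(2.5977221 − 2.5200000) / (-0.0931173 − (-1.7209920)) = 2.5977221 − (-0.0072373)/(1.6278747) = 2.6021679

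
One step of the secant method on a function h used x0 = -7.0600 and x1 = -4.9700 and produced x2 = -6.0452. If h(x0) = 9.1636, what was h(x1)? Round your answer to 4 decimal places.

The secant line through (-7.0600, 9.1636) and (-4.9700, h(x1)) crosses zero at x2 = -6.0452.
So (-7.0600, 9.1636), (-4.9700, h(x1)), (-6.0452, 0) are collinear:
h(x1) = 9.1636 · (-4.9700 − (-6.0452)) / (-7.0600 − (-6.0452)) = 9.1636 · (1.075200)/(-1.014800) = -9.709009

-9.7090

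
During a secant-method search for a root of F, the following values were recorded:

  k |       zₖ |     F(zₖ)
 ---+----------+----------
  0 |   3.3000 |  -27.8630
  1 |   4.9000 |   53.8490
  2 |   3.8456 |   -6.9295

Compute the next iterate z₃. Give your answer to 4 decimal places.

z₃ = 3.8456 − (-6.9295)·(3.8456 − 4.9000) / (-6.9295 − 53.8490)
   = 3.8456 − (7.306465)/(-60.778500) = 3.965815

3.9658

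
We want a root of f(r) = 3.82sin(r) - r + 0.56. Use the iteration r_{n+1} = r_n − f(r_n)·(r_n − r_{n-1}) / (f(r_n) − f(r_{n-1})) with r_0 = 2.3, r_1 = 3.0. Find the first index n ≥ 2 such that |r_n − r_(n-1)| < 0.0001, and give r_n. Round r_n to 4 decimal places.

n = 5, r_n = 2.5834

f(2.3) = 1.108594, f(3.0) = -1.900922
r_2 = 3.000000 − (-1.900922)·(0.700000)/(-3.009515) = 2.557854;  |Δ| = 0.442146
f(2.557854) = 0.107529
r_3 = 2.557854 − 0.107529·(-0.442146)/(2.008450) = 2.581526;  |Δ| = 0.023672
f(2.581526) = 0.007822
r_4 = 2.581526 − 0.007822·(0.023672)/(-0.099706) = 2.583383;  |Δ| = 0.001857
f(2.583383) = -0.000049
r_5 = 2.583383 − (-0.000049)·(0.001857)/(-0.007871) = 2.583371;  |Δ| = 0.000011
|r_5 − r_4| = 0.000011 < 0.0001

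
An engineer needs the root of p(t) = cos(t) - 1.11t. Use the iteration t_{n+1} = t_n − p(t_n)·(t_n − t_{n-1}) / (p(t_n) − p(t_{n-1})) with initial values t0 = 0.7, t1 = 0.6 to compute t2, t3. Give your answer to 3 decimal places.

p(0.7) = -0.01216, p(0.6) = 0.15934
t2 = 0.60000 − 0.15934·(0.60000 − 0.70000) / (0.15934 − (-0.01216)) = 0.60000 − (-0.01593)/(0.17149) = 0.69291
p(0.69291) = 0.00026
t3 = 0.69291 − 0.00026·(0.69291 − 0.60000) / (0.00026 − 0.15934) = 0.69291 − (0.00002)/(-0.15908) = 0.69306

0.693, 0.693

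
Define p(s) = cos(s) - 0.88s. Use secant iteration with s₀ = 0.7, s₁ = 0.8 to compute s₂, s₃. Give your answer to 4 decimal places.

p(0.7) = 0.148842, p(0.8) = -0.007293
s₂ = 0.800000 − (-0.007293)·(0.800000 − 0.700000) / (-0.007293 − 0.148842) = 0.800000 − (-0.000729)/(-0.156135) = 0.795329
p(0.795329) = 0.000161
s₃ = 0.795329 − 0.000161·(0.795329 − 0.800000) / (0.000161 − (-0.007293)) = 0.795329 − (-0.000001)/(0.007454) = 0.795429

0.7953, 0.7954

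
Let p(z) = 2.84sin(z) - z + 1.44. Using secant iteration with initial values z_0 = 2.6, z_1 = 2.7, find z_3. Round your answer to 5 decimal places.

2.68701

p(2.6) = 0.3040239, p(2.7) = -0.0462411
z_2 = 2.7000000 − (-0.0462411)·(2.7000000 − 2.6000000) / (-0.0462411 − 0.3040239) = 2.7000000 − (-0.0046241)/(-0.3502650) = 2.6867982
p(2.6867982) = 0.0007502
z_3 = 2.6867982 − 0.0007502·(2.6867982 − 2.7000000) / (0.0007502 − (-0.0462411)) = 2.6867982 − (-0.0000099)/(0.0469914) = 2.6870090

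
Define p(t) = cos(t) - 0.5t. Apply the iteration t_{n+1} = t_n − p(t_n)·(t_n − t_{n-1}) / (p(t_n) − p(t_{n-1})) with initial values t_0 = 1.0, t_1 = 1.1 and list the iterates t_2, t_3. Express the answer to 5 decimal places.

1.02948, 1.02986

p(1.0) = 0.0403023, p(1.1) = -0.0964039
t_2 = 1.1000000 − (-0.0964039)·(1.1000000 − 1.0000000) / (-0.0964039 − 0.0403023) = 1.1000000 − (-0.0096404)/(-0.1367062) = 1.0294810
p(1.0294810) = 0.0005233
t_3 = 1.0294810 − 0.0005233·(1.0294810 − 1.1000000) / (0.0005233 − (-0.0964039)) = 1.0294810 − (-0.0000369)/(0.0969271) = 1.0298617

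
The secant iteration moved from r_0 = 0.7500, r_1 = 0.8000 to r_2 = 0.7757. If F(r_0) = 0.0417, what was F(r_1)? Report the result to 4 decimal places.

The secant line through (0.7500, 0.0417) and (0.8000, F(r_1)) crosses zero at r_2 = 0.7757.
So (0.7500, 0.0417), (0.8000, F(r_1)), (0.7757, 0) are collinear:
F(r_1) = 0.0417 · (0.8000 − 0.7757) / (0.7500 − 0.7757) = 0.0417 · (0.024300)/(-0.025700) = -0.039428

-0.0394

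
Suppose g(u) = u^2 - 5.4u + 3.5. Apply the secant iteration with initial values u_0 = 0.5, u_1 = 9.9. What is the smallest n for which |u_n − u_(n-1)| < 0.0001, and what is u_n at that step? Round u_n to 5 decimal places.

n = 8, u_n = 0.75321

g(0.5) = 1.0500000, g(9.9) = 48.0500000
u_2 = 9.9000000 − 48.0500000·(9.4000000)/(47.0000000) = 0.2900000;  |Δ| = 9.6100000
g(0.2900000) = 2.0181000
u_3 = 0.2900000 − 2.0181000·(-9.6100000)/(-46.0319000) = -0.1313152;  |Δ| = 0.4213152
g(-0.1313152) = 4.2263460
u_4 = -0.1313152 − 4.2263460·(-0.4213152)/(2.2082460) = 0.6750369;  |Δ| = 0.8063522
g(0.6750369) = 0.3104754
u_5 = 0.6750369 − 0.3104754·(0.8063522)/(-3.9158706) = 0.7389697;  |Δ| = 0.0639328
g(0.7389697) = 0.0556397
u_6 = 0.7389697 − 0.0556397·(0.0639328)/(-0.2548356) = 0.7529285;  |Δ| = 0.0139588
g(0.7529285) = 0.0010873
u_7 = 0.7529285 − 0.0010873·(0.0139588)/(-0.0545525) = 0.7532067;  |Δ| = 0.0002782
g(0.7532067) = 0.0000040
u_8 = 0.7532067 − 0.0000040·(0.0002782)/(-0.0010833) = 0.7532078;  |Δ| = 0.0000010
|u_8 − u_7| = 0.0000010 < 0.0001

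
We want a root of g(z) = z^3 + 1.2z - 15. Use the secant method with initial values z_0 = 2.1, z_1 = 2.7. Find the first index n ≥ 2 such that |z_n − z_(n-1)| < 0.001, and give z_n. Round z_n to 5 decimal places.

g(2.1) = -3.2190000, g(2.7) = 7.9230000
z_2 = 2.7000000 − 7.9230000·(0.6000000)/(11.1420000) = 2.2733441;  |Δ| = 0.4266559
g(2.2733441) = -0.5231324
z_3 = 2.2733441 − (-0.5231324)·(-0.4266559)/(-8.4461324) = 2.2997701;  |Δ| = 0.0264260
g(2.2997701) = -0.0769239
z_4 = 2.2997701 − (-0.0769239)·(0.0264260)/(0.4462085) = 2.3043258;  |Δ| = 0.0045557
g(2.3043258) = 0.0009707
z_5 = 2.3043258 − 0.0009707·(0.0045557)/(0.0778946) = 2.3042690;  |Δ| = 0.0000568
|z_5 − z_4| = 0.0000568 < 0.001

n = 5, z_n = 2.30427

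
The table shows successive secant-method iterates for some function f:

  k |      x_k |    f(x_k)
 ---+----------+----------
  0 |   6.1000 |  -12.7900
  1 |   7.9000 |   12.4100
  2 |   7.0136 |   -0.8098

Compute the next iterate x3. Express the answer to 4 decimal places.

x3 = 7.0136 − (-0.8098)·(7.0136 − 7.9000) / (-0.8098 − 12.4100)
   = 7.0136 − (0.717807)/(-13.219800) = 7.067898

7.0679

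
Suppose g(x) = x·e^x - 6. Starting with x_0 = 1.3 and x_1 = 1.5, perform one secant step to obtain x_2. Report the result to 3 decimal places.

g(1.3) = -1.22991, g(1.5) = 0.72253
x_2 = 1.50000 − 0.72253·(1.50000 − 1.30000) / (0.72253 − (-1.22991)) = 1.50000 − (0.14451)/(1.95245) = 1.42599

1.426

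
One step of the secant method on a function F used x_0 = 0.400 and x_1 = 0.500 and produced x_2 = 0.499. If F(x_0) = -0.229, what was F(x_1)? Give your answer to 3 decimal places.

0.002

The secant line through (0.400, -0.229) and (0.500, F(x_1)) crosses zero at x_2 = 0.499.
So (0.400, -0.229), (0.500, F(x_1)), (0.499, 0) are collinear:
F(x_1) = -0.229 · (0.500 − 0.499) / (0.400 − 0.499) = -0.229 · (0.00100)/(-0.09900) = 0.00231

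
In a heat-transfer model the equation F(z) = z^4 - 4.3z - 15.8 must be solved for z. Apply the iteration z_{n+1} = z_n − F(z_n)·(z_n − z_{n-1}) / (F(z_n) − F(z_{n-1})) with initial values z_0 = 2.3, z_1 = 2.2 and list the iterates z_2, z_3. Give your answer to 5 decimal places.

F(2.3) = 2.2941000, F(2.2) = -1.8344000
z_2 = 2.2000000 − (-1.8344000)·(2.2000000 − 2.3000000) / (-1.8344000 − 2.2941000) = 2.2000000 − (0.1834400)/(-4.1285000) = 2.2444326
F(2.2444326) = -0.0748785
z_3 = 2.2444326 − (-0.0748785)·(2.2444326 − 2.2000000) / (-0.0748785 − (-1.8344000)) = 2.2444326 − (-0.0033270)/(1.7595215) = 2.2463235

2.24443, 2.24632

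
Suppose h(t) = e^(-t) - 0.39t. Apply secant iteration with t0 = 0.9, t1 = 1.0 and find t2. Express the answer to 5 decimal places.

h(0.9) = 0.0555697, h(1.0) = -0.0221206
t2 = 1.0000000 − (-0.0221206)·(1.0000000 − 0.9000000) / (-0.0221206 − 0.0555697) = 1.0000000 − (-0.0022121)/(-0.0776902) = 0.9715272

0.97153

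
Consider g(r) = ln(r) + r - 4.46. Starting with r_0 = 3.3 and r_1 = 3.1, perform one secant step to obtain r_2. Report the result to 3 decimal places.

g(3.3) = 0.03392, g(3.1) = -0.22860
r_2 = 3.10000 − (-0.22860)·(3.10000 − 3.30000) / (-0.22860 − 0.03392) = 3.10000 − (0.04572)/(-0.26252) = 3.27416

3.274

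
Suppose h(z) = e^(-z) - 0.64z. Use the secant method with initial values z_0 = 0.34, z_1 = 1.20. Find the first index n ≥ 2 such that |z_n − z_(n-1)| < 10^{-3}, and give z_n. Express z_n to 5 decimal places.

h(0.34) = 0.4941703, h(1.20) = -0.4668058
z_2 = 1.2000000 − (-0.4668058)·(0.8600000)/(-0.9609761) = 0.7822446;  |Δ| = 0.4177554
h(0.7822446) = -0.0432583
z_3 = 0.7822446 − (-0.0432583)·(-0.4177554)/(0.4235475) = 0.7395778;  |Δ| = 0.0426667
h(0.7395778) = 0.0039855
z_4 = 0.7395778 − 0.0039855·(-0.0426667)/(0.0472438) = 0.7431773;  |Δ| = 0.0035994
h(0.7431773) = -0.0000330
z_5 = 0.7431773 − (-0.0000330)·(0.0035994)/(-0.0040186) = 0.7431477;  |Δ| = 0.0000296
|z_5 − z_4| = 0.0000296 < 10^{-3}

n = 5, z_n = 0.74315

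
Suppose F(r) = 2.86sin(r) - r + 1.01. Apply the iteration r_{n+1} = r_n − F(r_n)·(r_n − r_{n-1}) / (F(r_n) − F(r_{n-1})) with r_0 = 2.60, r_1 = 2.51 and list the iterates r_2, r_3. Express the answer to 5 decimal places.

F(2.60) = -0.1156661, F(2.51) = 0.1886324
r_2 = 2.5100000 − 0.1886324·(2.5100000 − 2.6000000) / (0.1886324 − (-0.1156661)) = 2.5100000 − (-0.0169769)/(0.3042985) = 2.5657903
F(2.5657903) = 0.0015023
r_3 = 2.5657903 − 0.0015023·(2.5657903 − 2.5100000) / (0.0015023 − 0.1886324) = 2.5657903 − (0.0000838)/(-0.1871302) = 2.5662382

2.56579, 2.56624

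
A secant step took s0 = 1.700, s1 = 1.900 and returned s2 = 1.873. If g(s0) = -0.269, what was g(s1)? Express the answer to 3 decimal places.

0.042

The secant line through (1.700, -0.269) and (1.900, g(s1)) crosses zero at s2 = 1.873.
So (1.700, -0.269), (1.900, g(s1)), (1.873, 0) are collinear:
g(s1) = -0.269 · (1.900 − 1.873) / (1.700 − 1.873) = -0.269 · (0.02700)/(-0.17300) = 0.04198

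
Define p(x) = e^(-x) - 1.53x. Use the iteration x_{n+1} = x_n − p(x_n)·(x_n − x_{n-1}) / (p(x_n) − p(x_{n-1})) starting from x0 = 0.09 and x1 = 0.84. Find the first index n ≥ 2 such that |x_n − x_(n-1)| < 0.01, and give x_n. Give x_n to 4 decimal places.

p(0.09) = 0.776231, p(0.84) = -0.853489
x2 = 0.840000 − (-0.853489)·(0.750000)/(-1.629721) = 0.447223;  |Δ| = 0.392777
p(0.447223) = -0.044849
x3 = 0.447223 − (-0.044849)·(-0.392777)/(0.808640) = 0.425438;  |Δ| = 0.021785
p(0.425438) = 0.002563
x4 = 0.425438 − 0.002563·(-0.021785)/(0.047412) = 0.426616;  |Δ| = 0.001178
|x4 − x3| = 0.001178 < 0.01

n = 4, x_n = 0.4266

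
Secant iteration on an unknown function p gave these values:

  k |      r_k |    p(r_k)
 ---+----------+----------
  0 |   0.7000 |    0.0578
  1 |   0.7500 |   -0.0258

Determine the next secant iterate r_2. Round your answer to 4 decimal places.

r_2 = 0.7500 − (-0.0258)·(0.7500 − 0.7000) / (-0.0258 − 0.0578)
   = 0.7500 − (-0.001290)/(-0.083600) = 0.734569

0.7346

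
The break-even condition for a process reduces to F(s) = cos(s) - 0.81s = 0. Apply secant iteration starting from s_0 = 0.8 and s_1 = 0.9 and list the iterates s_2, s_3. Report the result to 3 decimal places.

0.831, 0.832

F(0.8) = 0.04871, F(0.9) = -0.10739
s_2 = 0.90000 − (-0.10739)·(0.90000 − 0.80000) / (-0.10739 − 0.04871) = 0.90000 − (-0.01074)/(-0.15610) = 0.83120
F(0.83120) = 0.00071
s_3 = 0.83120 − 0.00071·(0.83120 − 0.90000) / (0.00071 − (-0.10739)) = 0.83120 − (-0.00005)/(0.10810) = 0.83166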